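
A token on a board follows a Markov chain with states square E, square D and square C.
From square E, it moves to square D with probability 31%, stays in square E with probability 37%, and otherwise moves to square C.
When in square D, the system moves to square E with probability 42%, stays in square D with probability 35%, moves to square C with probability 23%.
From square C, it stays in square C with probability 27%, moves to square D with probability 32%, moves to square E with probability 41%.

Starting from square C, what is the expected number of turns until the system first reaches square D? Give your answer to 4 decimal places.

Let t(s) be the expected number of turns to first reach square D from state s, with t(square D) = 0. Conditioning on the first turn:
t(square E) = 1 + 0.37·t(square E) + 0.32·t(square C)
t(square C) = 1 + 0.41·t(square E) + 0.27·t(square C)
Solving: t(square E) = 3.1944, t(square C) = 3.1640.
Expected turns from square C to square D: 3.1640.

3.1640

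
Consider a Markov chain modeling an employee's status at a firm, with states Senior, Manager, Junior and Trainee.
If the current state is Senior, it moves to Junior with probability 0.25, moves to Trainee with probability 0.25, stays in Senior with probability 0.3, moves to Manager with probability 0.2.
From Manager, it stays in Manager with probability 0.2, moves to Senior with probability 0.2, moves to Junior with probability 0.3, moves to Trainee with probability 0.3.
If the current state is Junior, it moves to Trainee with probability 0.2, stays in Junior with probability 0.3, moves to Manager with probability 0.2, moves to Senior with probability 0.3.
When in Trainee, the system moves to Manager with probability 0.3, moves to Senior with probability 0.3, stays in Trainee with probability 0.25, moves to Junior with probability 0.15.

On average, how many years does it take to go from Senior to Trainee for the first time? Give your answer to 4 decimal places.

4.0598

Let t(s) be the expected number of years to first reach Trainee from state s, with t(Trainee) = 0. Conditioning on the first year:
t(Senior) = 1 + 0.3·t(Senior) + 0.2·t(Manager) + 0.25·t(Junior)
t(Manager) = 1 + 0.2·t(Senior) + 0.2·t(Manager) + 0.3·t(Junior)
t(Junior) = 1 + 0.3·t(Senior) + 0.2·t(Manager) + 0.3·t(Junior)
Solving: t(Senior) = 4.0598, t(Manager) = 3.8675, t(Junior) = 4.2735.
Expected years from Senior to Trainee: 4.0598.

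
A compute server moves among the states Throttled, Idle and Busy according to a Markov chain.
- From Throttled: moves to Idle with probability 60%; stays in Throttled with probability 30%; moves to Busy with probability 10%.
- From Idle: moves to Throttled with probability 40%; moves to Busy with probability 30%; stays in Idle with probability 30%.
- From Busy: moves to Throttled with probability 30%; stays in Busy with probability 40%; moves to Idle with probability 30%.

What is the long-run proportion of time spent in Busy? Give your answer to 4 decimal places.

Let the stationary distribution be π with π = πP and π_1 + π_2 + π_3 = 1.
π_1 = 0.3·π_1 + 0.4·π_2 + 0.3·π_3
π_2 = 0.6·π_1 + 0.3·π_2 + 0.3·π_3
Solving with the normalization constraint gives π = (0.3402, 0.4021, 0.2577).
So the stationary probability of Busy is 0.2577.

0.2577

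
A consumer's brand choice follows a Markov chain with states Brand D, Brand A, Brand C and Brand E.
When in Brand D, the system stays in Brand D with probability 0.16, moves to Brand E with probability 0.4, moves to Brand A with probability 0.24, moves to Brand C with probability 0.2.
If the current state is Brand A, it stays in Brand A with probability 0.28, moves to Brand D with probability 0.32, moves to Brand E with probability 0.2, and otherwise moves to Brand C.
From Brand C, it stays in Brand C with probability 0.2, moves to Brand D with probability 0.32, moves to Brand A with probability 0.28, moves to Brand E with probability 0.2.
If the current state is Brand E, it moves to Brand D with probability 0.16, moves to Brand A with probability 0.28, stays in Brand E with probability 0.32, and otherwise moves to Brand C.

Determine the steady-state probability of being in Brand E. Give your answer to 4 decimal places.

Let the stationary distribution be π with π = πP and π_1 + π_2 + π_3 + π_4 = 1.
π_1 = 0.16·π_1 + 0.32·π_2 + 0.32·π_3 + 0.16·π_4
π_2 = 0.24·π_1 + 0.28·π_2 + 0.28·π_3 + 0.28·π_4
π_3 = 0.2·π_1 + 0.2·π_2 + 0.2·π_3 + 0.24·π_4
Solving with the normalization constraint gives π = (0.2371, 0.2705, 0.2112, 0.2812).
So the stationary probability of Brand E is 0.2812.

0.2812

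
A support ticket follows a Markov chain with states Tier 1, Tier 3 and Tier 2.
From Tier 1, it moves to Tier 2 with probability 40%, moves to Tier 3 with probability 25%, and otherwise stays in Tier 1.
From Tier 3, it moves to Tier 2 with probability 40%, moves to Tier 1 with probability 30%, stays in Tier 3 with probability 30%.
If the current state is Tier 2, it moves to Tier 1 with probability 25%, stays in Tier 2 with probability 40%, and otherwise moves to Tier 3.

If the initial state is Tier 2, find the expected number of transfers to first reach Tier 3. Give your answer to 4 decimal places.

3.1034

Let t(s) be the expected number of transfers to first reach Tier 3 from state s, with t(Tier 3) = 0. Conditioning on the first transfer:
t(Tier 1) = 1 + 0.35·t(Tier 1) + 0.4·t(Tier 2)
t(Tier 2) = 1 + 0.25·t(Tier 1) + 0.4·t(Tier 2)
Solving: t(Tier 1) = 3.4483, t(Tier 2) = 3.1034.
Expected transfers from Tier 2 to Tier 3: 3.1034.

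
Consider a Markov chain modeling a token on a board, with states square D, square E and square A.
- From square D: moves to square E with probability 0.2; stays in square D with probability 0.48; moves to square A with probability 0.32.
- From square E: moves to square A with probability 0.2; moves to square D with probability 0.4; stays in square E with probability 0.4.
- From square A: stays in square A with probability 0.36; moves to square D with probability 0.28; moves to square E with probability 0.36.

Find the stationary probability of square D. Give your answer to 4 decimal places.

0.3963

Let the stationary distribution be π with π = πP and π_1 + π_2 + π_3 = 1.
π_1 = 0.48·π_1 + 0.4·π_2 + 0.28·π_3
π_2 = 0.2·π_1 + 0.4·π_2 + 0.36·π_3
Solving with the normalization constraint gives π = (0.3963, 0.3089, 0.2947).
So the stationary probability of square D is 0.3963.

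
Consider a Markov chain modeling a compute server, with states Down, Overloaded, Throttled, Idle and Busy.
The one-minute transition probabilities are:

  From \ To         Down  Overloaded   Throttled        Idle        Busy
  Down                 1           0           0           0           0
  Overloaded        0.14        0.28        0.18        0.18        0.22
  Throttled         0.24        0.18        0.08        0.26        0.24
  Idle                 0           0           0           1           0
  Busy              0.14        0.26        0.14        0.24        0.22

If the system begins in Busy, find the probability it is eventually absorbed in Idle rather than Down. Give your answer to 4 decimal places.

0.5962

Let h(s) be the probability of absorption at Idle starting from transient state s. Then h(Idle) = 1 and h(Down) = 0. By first-step analysis:
h(Overloaded) = 0.14·0 + 0.28·h(Overloaded) + 0.18·h(Throttled) + 0.18·1 + 0.22·h(Busy)
h(Throttled) = 0.24·0 + 0.18·h(Overloaded) + 0.08·h(Throttled) + 0.26·1 + 0.24·h(Busy)
h(Busy) = 0.14·0 + 0.26·h(Overloaded) + 0.14·h(Throttled) + 0.24·1 + 0.22·h(Busy)
Solving: h(Overloaded) = 0.5696, h(Throttled) = 0.5496, h(Busy) = 0.5962.
Starting from Busy, the probability is 0.5962.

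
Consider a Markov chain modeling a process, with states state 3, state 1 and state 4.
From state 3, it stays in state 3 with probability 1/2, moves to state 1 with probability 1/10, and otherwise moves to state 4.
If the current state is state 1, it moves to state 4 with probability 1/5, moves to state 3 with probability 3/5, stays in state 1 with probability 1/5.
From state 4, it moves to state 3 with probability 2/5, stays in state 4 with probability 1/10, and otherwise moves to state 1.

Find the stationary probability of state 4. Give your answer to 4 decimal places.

Let the stationary distribution be π with π = πP and π_1 + π_2 + π_3 = 1.
π_1 = 0.5·π_1 + 0.6·π_2 + 0.4·π_3
π_2 = 0.1·π_1 + 0.2·π_2 + 0.5·π_3
Solving with the normalization constraint gives π = (0.4960, 0.2320, 0.2720).
So the stationary probability of state 4 is 0.2720.

0.2720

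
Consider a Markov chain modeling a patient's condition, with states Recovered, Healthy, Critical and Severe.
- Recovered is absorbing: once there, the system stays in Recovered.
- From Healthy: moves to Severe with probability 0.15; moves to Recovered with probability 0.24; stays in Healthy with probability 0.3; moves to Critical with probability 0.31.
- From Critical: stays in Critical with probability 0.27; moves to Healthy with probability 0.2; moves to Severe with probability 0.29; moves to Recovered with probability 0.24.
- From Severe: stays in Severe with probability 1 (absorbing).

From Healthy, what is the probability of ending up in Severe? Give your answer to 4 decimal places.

0.4441

Let h(s) be the probability of absorption at Severe starting from transient state s. Then h(Severe) = 1 and h(Recovered) = 0. By first-step analysis:
h(Healthy) = 0.24·0 + 0.3·h(Healthy) + 0.31·h(Critical) + 0.15·1
h(Critical) = 0.24·0 + 0.2·h(Healthy) + 0.27·h(Critical) + 0.29·1
Solving: h(Healthy) = 0.4441, h(Critical) = 0.5189.
Starting from Healthy, the probability is 0.4441.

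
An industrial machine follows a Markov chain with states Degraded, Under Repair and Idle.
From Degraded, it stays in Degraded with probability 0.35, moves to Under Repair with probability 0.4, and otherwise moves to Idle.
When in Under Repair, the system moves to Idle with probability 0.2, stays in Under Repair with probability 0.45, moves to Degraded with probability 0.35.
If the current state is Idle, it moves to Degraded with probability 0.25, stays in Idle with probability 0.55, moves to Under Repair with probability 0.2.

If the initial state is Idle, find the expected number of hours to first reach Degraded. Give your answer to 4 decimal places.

Let t(s) be the expected number of hours to first reach Degraded from state s, with t(Degraded) = 0. Conditioning on the first hour:
t(Under Repair) = 1 + 0.45·t(Under Repair) + 0.2·t(Idle)
t(Idle) = 1 + 0.2·t(Under Repair) + 0.55·t(Idle)
Solving: t(Under Repair) = 3.1325, t(Idle) = 3.6145.
Expected hours from Idle to Degraded: 3.6145.

3.6145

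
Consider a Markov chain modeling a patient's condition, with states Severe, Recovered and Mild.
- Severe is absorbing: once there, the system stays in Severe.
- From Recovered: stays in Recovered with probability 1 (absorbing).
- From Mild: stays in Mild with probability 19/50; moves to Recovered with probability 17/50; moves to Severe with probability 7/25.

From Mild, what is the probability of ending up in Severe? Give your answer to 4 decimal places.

Let h(s) be the probability of absorption at Severe starting from transient state s. Then h(Severe) = 1 and h(Recovered) = 0. By first-step analysis:
h(Mild) = 0.28·1 + 0.34·0 + 0.38·h(Mild)
Solving: h(Mild) = 0.4516.
Starting from Mild, the probability is 0.4516.

0.4516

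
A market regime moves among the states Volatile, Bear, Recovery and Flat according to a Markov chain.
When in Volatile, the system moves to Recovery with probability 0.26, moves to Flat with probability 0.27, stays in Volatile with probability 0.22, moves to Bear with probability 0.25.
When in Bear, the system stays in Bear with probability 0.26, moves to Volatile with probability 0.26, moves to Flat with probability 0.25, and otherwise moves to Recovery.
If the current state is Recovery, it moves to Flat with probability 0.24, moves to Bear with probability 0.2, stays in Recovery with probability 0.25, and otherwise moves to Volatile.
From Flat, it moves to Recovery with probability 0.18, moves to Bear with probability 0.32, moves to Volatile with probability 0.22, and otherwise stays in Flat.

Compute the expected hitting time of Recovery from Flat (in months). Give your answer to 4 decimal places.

Let t(s) be the expected number of months to first reach Recovery from state s, with t(Recovery) = 0. Conditioning on the first month:
t(Volatile) = 1 + 0.22·t(Volatile) + 0.25·t(Bear) + 0.27·t(Flat)
t(Bear) = 1 + 0.26·t(Volatile) + 0.26·t(Bear) + 0.25·t(Flat)
t(Flat) = 1 + 0.22·t(Volatile) + 0.32·t(Bear) + 0.28·t(Flat)
Solving: t(Volatile) = 4.3388, t(Bear) = 4.4630, t(Flat) = 4.6982.
Expected months from Flat to Recovery: 4.6982.

4.6982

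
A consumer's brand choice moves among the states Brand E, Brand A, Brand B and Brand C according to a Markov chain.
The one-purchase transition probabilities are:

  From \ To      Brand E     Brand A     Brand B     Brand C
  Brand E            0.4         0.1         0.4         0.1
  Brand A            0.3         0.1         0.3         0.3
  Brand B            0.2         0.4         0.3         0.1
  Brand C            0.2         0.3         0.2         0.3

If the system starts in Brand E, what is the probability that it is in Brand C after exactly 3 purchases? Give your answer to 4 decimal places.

Propagate the distribution vector 3 purchases from Brand E.
After 0 purchases: (1.0000, 0.0000, 0.0000, 0.0000)
After 1 purchase: (0.4000, 0.1000, 0.4000, 0.1000)
After 2 purchases: (0.2900, 0.2400, 0.3300, 0.1400)
After 3 purchases: (0.2820, 0.2270, 0.3150, 0.1760)
P(in Brand C after 3 purchases) = 0.1760

0.1760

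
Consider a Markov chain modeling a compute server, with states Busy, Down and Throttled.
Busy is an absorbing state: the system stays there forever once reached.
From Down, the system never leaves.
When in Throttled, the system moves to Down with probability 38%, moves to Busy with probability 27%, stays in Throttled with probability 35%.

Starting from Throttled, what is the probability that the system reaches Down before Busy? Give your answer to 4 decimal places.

0.5846

Let h(s) be the probability of absorption at Down starting from transient state s. Then h(Down) = 1 and h(Busy) = 0. By first-step analysis:
h(Throttled) = 0.27·0 + 0.38·1 + 0.35·h(Throttled)
Solving: h(Throttled) = 0.5846.
Starting from Throttled, the probability is 0.5846.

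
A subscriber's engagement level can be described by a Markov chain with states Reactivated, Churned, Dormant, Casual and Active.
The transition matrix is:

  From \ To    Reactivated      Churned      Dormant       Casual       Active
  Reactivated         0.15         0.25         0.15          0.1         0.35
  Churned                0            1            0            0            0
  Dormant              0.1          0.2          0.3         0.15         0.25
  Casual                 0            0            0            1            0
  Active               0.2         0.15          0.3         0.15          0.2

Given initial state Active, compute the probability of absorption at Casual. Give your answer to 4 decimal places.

0.4404

Let h(s) be the probability of absorption at Casual starting from transient state s. Then h(Casual) = 1 and h(Churned) = 0. By first-step analysis:
h(Reactivated) = 0.15·h(Reactivated) + 0.25·0 + 0.15·h(Dormant) + 0.1·1 + 0.35·h(Active)
h(Dormant) = 0.1·h(Reactivated) + 0.2·0 + 0.3·h(Dormant) + 0.15·1 + 0.25·h(Active)
h(Active) = 0.2·h(Reactivated) + 0.15·0 + 0.3·h(Dormant) + 0.15·1 + 0.2·h(Active)
Solving: h(Reactivated) = 0.3740, h(Dormant) = 0.4250, h(Active) = 0.4404.
Starting from Active, the probability is 0.4404.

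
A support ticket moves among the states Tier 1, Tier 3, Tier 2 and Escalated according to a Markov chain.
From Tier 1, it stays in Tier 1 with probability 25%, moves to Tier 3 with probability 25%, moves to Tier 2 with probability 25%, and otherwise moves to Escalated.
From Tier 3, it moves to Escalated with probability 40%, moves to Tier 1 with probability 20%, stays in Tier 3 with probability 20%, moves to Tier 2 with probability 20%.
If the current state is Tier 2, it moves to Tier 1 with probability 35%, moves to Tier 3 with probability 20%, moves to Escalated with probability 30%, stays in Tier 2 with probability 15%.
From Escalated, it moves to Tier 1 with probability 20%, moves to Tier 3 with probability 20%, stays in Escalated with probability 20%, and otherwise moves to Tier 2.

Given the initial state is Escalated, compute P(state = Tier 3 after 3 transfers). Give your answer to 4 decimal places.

0.2135

Propagate the distribution vector 3 transfers from Escalated.
After 0 transfers: (0.0000, 0.0000, 0.0000, 1.0000)
After 1 transfer: (0.2000, 0.2000, 0.4000, 0.2000)
After 2 transfers: (0.2700, 0.2100, 0.2300, 0.2900)
After 3 transfers: (0.2480, 0.2135, 0.2600, 0.2785)
P(in Tier 3 after 3 transfers) = 0.2135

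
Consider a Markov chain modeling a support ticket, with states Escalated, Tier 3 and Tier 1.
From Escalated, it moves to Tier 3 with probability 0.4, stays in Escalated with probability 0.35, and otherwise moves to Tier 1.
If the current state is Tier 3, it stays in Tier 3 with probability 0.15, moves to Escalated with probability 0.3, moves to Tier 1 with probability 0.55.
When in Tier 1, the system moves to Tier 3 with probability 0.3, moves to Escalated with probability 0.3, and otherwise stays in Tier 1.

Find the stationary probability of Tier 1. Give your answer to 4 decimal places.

Let the stationary distribution be π with π = πP and π_1 + π_2 + π_3 = 1.
π_1 = 0.35·π_1 + 0.3·π_2 + 0.3·π_3
π_2 = 0.4·π_1 + 0.15·π_2 + 0.3·π_3
Solving with the normalization constraint gives π = (0.3158, 0.2883, 0.3959).
So the stationary probability of Tier 1 is 0.3959.

0.3959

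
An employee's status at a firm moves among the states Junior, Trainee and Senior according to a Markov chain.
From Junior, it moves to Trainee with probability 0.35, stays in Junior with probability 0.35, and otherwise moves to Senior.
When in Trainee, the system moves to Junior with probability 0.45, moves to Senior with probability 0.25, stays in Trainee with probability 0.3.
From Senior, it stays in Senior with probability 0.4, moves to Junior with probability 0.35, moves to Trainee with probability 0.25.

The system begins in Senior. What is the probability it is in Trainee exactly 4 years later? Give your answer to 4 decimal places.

Propagate the distribution vector 4 years from Senior.
After 0 years: (0.0000, 0.0000, 1.0000)
After 1 year: (0.3500, 0.2500, 0.4000)
After 2 years: (0.3750, 0.2975, 0.3275)
After 3 years: (0.3798, 0.3024, 0.3179)
After 4 years: (0.3802, 0.3031, 0.3167)
P(in Trainee after 4 years) = 0.3031

0.3031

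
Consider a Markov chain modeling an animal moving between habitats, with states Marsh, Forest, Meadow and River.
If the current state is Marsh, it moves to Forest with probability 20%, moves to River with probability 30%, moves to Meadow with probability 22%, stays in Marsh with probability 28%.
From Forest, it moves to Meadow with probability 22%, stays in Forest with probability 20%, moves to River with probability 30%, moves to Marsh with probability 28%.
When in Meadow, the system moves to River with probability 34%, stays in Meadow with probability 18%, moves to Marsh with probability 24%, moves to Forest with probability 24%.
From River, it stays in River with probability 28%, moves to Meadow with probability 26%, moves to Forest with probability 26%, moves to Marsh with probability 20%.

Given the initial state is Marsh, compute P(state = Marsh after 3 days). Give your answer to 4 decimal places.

0.2468

Propagate the distribution vector 3 days from Marsh.
After 0 days: (1.0000, 0.0000, 0.0000, 0.0000)
After 1 day: (0.2800, 0.2000, 0.2200, 0.3000)
After 2 days: (0.2472, 0.2268, 0.2232, 0.3028)
After 3 days: (0.2468, 0.2271, 0.2232, 0.3029)
P(in Marsh after 3 days) = 0.2468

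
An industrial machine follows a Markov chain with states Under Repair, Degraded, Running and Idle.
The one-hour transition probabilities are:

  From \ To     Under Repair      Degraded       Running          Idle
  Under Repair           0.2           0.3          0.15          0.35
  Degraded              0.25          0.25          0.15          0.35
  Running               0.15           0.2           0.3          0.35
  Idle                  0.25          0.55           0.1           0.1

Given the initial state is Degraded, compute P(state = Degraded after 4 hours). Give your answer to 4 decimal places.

Propagate the distribution vector 4 hours from Degraded.
After 0 hours: (0.0000, 1.0000, 0.0000, 0.0000)
After 1 hour: (0.2500, 0.2500, 0.1500, 0.3500)
After 2 hours: (0.2225, 0.3600, 0.1550, 0.2625)
After 3 hours: (0.2234, 0.3321, 0.1601, 0.2844)
After 4 hours: (0.2228, 0.3385, 0.1598, 0.2789)
P(in Degraded after 4 hours) = 0.3385

0.3385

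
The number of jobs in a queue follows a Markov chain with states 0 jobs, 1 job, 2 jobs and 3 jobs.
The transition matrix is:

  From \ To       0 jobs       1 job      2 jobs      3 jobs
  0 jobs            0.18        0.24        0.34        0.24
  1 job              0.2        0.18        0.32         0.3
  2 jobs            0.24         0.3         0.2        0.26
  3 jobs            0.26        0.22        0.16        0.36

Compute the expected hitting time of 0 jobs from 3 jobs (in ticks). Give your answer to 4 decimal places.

Let t(s) be the expected number of ticks to first reach 0 jobs from state s, with t(0 jobs) = 0. Conditioning on the first tick:
t(1 job) = 1 + 0.18·t(1 job) + 0.32·t(2 jobs) + 0.3·t(3 jobs)
t(2 jobs) = 1 + 0.3·t(1 job) + 0.2·t(2 jobs) + 0.26·t(3 jobs)
t(3 jobs) = 1 + 0.22·t(1 job) + 0.16·t(2 jobs) + 0.36·t(3 jobs)
Solving: t(1 job) = 4.3822, t(2 jobs) = 4.2348, t(3 jobs) = 4.1276.
Expected ticks from 3 jobs to 0 jobs: 4.1276.

4.1276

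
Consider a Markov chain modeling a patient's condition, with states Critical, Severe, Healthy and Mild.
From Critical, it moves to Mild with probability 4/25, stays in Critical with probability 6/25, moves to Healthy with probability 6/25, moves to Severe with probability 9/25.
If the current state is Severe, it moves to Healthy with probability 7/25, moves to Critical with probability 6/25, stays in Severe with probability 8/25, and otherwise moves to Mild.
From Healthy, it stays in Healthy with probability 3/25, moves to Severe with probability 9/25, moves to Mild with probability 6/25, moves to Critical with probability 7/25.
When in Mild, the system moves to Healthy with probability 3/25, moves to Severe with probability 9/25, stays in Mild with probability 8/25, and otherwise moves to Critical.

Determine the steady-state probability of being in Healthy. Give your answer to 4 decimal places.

Let the stationary distribution be π with π = πP and π_1 + π_2 + π_3 + π_4 = 1.
π_1 = 0.24·π_1 + 0.24·π_2 + 0.28·π_3 + 0.2·π_4
π_2 = 0.36·π_1 + 0.32·π_2 + 0.36·π_3 + 0.36·π_4
π_3 = 0.24·π_1 + 0.28·π_2 + 0.12·π_3 + 0.12·π_4
Solving with the normalization constraint gives π = (0.2398, 0.3462, 0.2042, 0.2099).
So the stationary probability of Healthy is 0.2042.

0.2042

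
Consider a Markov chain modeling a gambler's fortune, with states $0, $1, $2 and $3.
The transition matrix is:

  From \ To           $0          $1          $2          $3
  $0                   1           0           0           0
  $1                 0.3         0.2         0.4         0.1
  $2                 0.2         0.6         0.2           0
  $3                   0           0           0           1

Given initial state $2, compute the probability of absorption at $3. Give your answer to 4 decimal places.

0.1500

Let h(s) be the probability of absorption at $3 starting from transient state s. Then h($3) = 1 and h($0) = 0. By first-step analysis:
h($1) = 0.3·0 + 0.2·h($1) + 0.4·h($2) + 0.1·1
h($2) = 0.2·0 + 0.6·h($1) + 0.2·h($2)
Solving: h($1) = 0.2000, h($2) = 0.1500.
Starting from $2, the probability is 0.1500.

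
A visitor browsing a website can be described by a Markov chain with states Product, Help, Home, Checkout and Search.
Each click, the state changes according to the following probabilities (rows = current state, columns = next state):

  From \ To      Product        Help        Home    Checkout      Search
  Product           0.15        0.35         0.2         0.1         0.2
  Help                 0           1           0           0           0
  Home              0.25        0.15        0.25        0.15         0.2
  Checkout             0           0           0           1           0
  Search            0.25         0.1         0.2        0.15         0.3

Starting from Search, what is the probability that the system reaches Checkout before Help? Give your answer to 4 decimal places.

0.4531

Let h(s) be the probability of absorption at Checkout starting from transient state s. Then h(Checkout) = 1 and h(Help) = 0. By first-step analysis:
h(Product) = 0.15·h(Product) + 0.35·0 + 0.2·h(Home) + 0.1·1 + 0.2·h(Search)
h(Home) = 0.25·h(Product) + 0.15·0 + 0.25·h(Home) + 0.15·1 + 0.2·h(Search)
h(Search) = 0.25·h(Product) + 0.1·0 + 0.2·h(Home) + 0.15·1 + 0.3·h(Search)
Solving: h(Product) = 0.3253, h(Home) = 0.4292, h(Search) = 0.4531.
Starting from Search, the probability is 0.4531.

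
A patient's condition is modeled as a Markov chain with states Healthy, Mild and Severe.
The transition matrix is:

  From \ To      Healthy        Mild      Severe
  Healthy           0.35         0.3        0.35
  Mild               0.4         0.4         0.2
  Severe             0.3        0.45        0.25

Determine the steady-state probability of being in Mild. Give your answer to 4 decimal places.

Let the stationary distribution be π with π = πP and π_1 + π_2 + π_3 = 1.
π_1 = 0.35·π_1 + 0.4·π_2 + 0.3·π_3
π_2 = 0.3·π_1 + 0.4·π_2 + 0.45·π_3
Solving with the normalization constraint gives π = (0.3556, 0.3778, 0.2667).
So the stationary probability of Mild is 0.3778.

0.3778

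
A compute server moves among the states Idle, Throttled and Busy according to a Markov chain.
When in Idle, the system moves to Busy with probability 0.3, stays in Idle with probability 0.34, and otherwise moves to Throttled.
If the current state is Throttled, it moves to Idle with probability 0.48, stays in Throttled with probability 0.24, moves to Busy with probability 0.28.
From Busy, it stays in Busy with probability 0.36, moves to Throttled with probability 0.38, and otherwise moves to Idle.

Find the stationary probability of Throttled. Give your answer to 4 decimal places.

0.3270

Let the stationary distribution be π with π = πP and π_1 + π_2 + π_3 = 1.
π_1 = 0.34·π_1 + 0.48·π_2 + 0.26·π_3
π_2 = 0.36·π_1 + 0.24·π_2 + 0.38·π_3
Solving with the normalization constraint gives π = (0.3608, 0.3270, 0.3122).
So the stationary probability of Throttled is 0.3270.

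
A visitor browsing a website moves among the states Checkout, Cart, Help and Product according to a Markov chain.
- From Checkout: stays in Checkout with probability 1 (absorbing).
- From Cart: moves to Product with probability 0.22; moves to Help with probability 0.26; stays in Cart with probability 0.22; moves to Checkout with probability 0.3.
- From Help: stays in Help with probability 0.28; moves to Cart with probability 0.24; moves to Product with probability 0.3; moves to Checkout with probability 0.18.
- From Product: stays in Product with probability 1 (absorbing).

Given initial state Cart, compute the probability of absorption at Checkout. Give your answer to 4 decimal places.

Let h(s) be the probability of absorption at Checkout starting from transient state s. Then h(Checkout) = 1 and h(Product) = 0. By first-step analysis:
h(Cart) = 0.3·1 + 0.22·h(Cart) + 0.26·h(Help) + 0.22·0
h(Help) = 0.18·1 + 0.24·h(Cart) + 0.28·h(Help) + 0.3·0
Solving: h(Cart) = 0.5264, h(Help) = 0.4255.
Starting from Cart, the probability is 0.5264.

0.5264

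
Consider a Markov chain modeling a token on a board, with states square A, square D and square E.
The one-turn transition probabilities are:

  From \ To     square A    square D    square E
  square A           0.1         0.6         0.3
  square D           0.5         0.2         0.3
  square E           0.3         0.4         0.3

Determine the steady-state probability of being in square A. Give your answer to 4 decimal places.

0.3143

Let the stationary distribution be π with π = πP and π_1 + π_2 + π_3 = 1.
π_1 = 0.1·π_1 + 0.5·π_2 + 0.3·π_3
π_2 = 0.6·π_1 + 0.2·π_2 + 0.4·π_3
Solving with the normalization constraint gives π = (0.3143, 0.3857, 0.3000).
So the stationary probability of square A is 0.3143.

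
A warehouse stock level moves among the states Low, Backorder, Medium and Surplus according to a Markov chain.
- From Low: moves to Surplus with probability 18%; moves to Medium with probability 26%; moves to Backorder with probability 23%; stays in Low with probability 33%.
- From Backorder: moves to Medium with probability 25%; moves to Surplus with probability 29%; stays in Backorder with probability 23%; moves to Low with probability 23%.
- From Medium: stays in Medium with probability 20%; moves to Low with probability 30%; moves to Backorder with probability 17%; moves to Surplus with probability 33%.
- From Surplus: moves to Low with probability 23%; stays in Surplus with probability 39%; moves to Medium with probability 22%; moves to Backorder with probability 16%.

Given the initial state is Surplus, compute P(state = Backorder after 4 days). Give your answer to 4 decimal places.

Propagate the distribution vector 4 days from Surplus.
After 0 days: (0.0000, 0.0000, 0.0000, 1.0000)
After 1 day: (0.2300, 0.1600, 0.2200, 0.3900)
After 2 days: (0.2684, 0.1895, 0.2296, 0.3125)
After 3 days: (0.2729, 0.1943, 0.2318, 0.3009)
After 4 days: (0.2735, 0.1950, 0.2321, 0.2993)
P(in Backorder after 4 days) = 0.1950

0.1950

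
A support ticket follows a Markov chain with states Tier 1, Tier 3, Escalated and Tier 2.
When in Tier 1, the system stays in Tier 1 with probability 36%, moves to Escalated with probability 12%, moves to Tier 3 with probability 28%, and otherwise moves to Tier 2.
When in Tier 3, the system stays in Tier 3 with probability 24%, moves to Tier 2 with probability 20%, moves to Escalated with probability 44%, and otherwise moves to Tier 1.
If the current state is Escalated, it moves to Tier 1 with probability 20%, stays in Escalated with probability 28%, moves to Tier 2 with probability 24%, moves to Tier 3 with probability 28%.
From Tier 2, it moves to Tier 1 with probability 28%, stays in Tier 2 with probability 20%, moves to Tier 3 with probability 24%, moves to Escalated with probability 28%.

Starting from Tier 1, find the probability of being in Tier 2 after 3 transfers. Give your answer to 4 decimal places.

0.2209

Propagate the distribution vector 3 transfers from Tier 1.
After 0 transfers: (1.0000, 0.0000, 0.0000, 0.0000)
After 1 transfer: (0.3600, 0.2800, 0.1200, 0.2400)
After 2 transfers: (0.2544, 0.2592, 0.2672, 0.2192)
After 3 transfers: (0.2375, 0.2609, 0.2808, 0.2209)
P(in Tier 2 after 3 transfers) = 0.2209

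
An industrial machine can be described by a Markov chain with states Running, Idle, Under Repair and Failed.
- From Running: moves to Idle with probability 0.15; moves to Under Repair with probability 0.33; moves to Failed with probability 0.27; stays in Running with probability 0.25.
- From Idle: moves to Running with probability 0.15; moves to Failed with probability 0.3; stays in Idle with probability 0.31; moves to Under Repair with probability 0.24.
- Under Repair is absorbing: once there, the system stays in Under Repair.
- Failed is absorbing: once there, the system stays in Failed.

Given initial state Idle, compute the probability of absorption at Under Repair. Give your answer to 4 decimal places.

0.4636

Let h(s) be the probability of absorption at Under Repair starting from transient state s. Then h(Under Repair) = 1 and h(Failed) = 0. By first-step analysis:
h(Running) = 0.25·h(Running) + 0.15·h(Idle) + 0.33·1 + 0.27·0
h(Idle) = 0.15·h(Running) + 0.31·h(Idle) + 0.24·1 + 0.3·0
Solving: h(Running) = 0.5327, h(Idle) = 0.4636.
Starting from Idle, the probability is 0.4636.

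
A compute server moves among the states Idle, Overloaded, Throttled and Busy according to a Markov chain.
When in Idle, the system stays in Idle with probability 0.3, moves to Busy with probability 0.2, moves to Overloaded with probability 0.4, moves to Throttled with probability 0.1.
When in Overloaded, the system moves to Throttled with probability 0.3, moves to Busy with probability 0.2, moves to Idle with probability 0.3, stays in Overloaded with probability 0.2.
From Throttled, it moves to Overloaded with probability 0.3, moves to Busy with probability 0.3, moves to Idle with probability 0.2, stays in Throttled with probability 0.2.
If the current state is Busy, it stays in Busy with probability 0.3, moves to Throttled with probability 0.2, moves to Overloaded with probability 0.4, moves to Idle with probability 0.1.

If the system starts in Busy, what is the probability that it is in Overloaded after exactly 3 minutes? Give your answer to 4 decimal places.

Propagate the distribution vector 3 minutes from Busy.
After 0 minutes: (0.0000, 0.0000, 0.0000, 1.0000)
After 1 minute: (0.1000, 0.4000, 0.2000, 0.3000)
After 2 minutes: (0.2200, 0.3000, 0.2300, 0.2500)
After 3 minutes: (0.2270, 0.3170, 0.2080, 0.2480)
P(in Overloaded after 3 minutes) = 0.3170

0.3170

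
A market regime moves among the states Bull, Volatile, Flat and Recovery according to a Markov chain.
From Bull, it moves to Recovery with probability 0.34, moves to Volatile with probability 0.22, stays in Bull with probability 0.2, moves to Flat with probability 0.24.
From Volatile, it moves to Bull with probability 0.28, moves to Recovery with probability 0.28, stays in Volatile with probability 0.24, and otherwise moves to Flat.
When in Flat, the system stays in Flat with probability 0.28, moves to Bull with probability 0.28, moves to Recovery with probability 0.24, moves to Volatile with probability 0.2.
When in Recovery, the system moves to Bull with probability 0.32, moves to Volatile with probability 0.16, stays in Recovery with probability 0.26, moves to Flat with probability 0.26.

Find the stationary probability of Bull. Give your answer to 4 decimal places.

0.2697

Let the stationary distribution be π with π = πP and π_1 + π_2 + π_3 + π_4 = 1.
π_1 = 0.2·π_1 + 0.28·π_2 + 0.28·π_3 + 0.32·π_4
π_2 = 0.22·π_1 + 0.24·π_2 + 0.2·π_3 + 0.16·π_4
π_3 = 0.24·π_1 + 0.2·π_2 + 0.28·π_3 + 0.26·π_4
Solving with the normalization constraint gives π = (0.2697, 0.2023, 0.2474, 0.2807).
So the stationary probability of Bull is 0.2697.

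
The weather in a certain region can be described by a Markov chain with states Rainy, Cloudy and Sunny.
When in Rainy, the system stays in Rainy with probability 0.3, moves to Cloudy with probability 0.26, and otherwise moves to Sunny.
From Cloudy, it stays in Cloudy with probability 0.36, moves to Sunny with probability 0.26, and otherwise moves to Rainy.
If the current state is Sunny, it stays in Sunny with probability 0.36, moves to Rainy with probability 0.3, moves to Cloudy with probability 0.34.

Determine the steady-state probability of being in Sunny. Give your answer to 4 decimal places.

0.3540

Let the stationary distribution be π with π = πP and π_1 + π_2 + π_3 = 1.
π_1 = 0.3·π_1 + 0.38·π_2 + 0.3·π_3
π_2 = 0.26·π_1 + 0.36·π_2 + 0.34·π_3
Solving with the normalization constraint gives π = (0.3256, 0.3204, 0.3540).
So the stationary probability of Sunny is 0.3540.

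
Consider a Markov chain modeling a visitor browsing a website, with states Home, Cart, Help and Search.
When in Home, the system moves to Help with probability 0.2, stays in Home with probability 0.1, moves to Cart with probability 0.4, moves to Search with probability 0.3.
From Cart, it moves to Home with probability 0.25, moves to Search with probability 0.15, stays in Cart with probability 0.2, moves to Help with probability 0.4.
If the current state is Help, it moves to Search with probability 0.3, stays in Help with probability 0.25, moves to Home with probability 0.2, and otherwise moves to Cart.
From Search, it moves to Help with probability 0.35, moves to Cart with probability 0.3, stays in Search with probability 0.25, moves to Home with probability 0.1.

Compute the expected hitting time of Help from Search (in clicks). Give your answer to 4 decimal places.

Let t(s) be the expected number of clicks to first reach Help from state s, with t(Help) = 0. Conditioning on the first click:
t(Home) = 1 + 0.1·t(Home) + 0.4·t(Cart) + 0.3·t(Search)
t(Cart) = 1 + 0.25·t(Home) + 0.2·t(Cart) + 0.15·t(Search)
t(Search) = 1 + 0.1·t(Home) + 0.3·t(Cart) + 0.25·t(Search)
Solving: t(Home) = 3.3468, t(Cart) = 2.8427, t(Search) = 2.9167.
Expected clicks from Search to Help: 2.9167.

2.9167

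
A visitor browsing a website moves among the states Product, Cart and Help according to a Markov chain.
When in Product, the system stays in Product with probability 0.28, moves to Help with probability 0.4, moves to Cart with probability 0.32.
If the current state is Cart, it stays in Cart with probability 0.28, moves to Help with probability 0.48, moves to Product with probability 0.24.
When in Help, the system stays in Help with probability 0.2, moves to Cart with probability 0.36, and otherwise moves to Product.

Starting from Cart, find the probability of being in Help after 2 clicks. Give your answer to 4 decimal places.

0.3264

Sum over the intermediate state after 1 click:
P = P(Cart→Product)·P(Product→Help) + P(Cart→Cart)·P(Cart→Help) + P(Cart→Help)·P(Help→Help)
  = 0.24×0.4 + 0.28×0.48 + 0.48×0.2
  = 0.0960 + 0.1344 + 0.0960 = 0.3264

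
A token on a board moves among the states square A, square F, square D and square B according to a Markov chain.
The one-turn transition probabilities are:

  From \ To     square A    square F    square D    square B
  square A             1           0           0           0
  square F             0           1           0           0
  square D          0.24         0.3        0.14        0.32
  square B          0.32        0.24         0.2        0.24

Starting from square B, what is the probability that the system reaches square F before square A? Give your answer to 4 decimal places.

Let h(s) be the probability of absorption at square F starting from transient state s. Then h(square F) = 1 and h(square A) = 0. By first-step analysis:
h(square D) = 0.24·0 + 0.3·1 + 0.14·h(square D) + 0.32·h(square B)
h(square B) = 0.32·0 + 0.24·1 + 0.2·h(square D) + 0.24·h(square B)
Solving: h(square D) = 0.5170, h(square B) = 0.4518.
Starting from square B, the probability is 0.4518.

0.4518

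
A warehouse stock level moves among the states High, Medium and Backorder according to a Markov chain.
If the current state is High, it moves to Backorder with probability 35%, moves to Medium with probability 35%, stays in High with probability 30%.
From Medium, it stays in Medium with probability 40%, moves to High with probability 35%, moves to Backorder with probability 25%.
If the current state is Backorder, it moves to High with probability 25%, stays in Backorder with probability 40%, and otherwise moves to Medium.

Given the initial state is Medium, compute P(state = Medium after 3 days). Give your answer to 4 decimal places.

0.3685

Propagate the distribution vector 3 days from Medium.
After 0 days: (0.0000, 1.0000, 0.0000)
After 1 day: (0.3500, 0.4000, 0.2500)
After 2 days: (0.3075, 0.3700, 0.3225)
After 3 days: (0.3024, 0.3685, 0.3291)
P(in Medium after 3 days) = 0.3685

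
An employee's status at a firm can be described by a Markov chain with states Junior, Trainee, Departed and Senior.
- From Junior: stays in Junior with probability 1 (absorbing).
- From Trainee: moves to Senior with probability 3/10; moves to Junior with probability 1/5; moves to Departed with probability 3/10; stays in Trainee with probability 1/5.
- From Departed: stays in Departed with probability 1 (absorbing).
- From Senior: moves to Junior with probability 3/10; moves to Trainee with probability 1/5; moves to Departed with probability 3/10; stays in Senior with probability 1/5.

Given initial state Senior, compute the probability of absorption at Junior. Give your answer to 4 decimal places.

Let h(s) be the probability of absorption at Junior starting from transient state s. Then h(Junior) = 1 and h(Departed) = 0. By first-step analysis:
h(Trainee) = 0.2·1 + 0.2·h(Trainee) + 0.3·0 + 0.3·h(Senior)
h(Senior) = 0.3·1 + 0.2·h(Trainee) + 0.3·0 + 0.2·h(Senior)
Solving: h(Trainee) = 0.4310, h(Senior) = 0.4828.
Starting from Senior, the probability is 0.4828.

0.4828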